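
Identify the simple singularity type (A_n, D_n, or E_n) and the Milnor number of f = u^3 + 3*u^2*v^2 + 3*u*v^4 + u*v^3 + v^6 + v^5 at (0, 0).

The Hessian of f at 0 has rank 0. Corank 2; j^3 = u^3 is a perfect cube, so E-series; the 4-jet and mu = 7 give E_7.

Type E7, Milnor number mu = 7.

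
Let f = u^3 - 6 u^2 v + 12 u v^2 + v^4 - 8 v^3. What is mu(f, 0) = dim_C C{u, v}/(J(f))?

The Hessian of f at 0 has rank 0. Corank 2; j^3 = (u - 2*v)^3 is a perfect cube, so E-series; the 4-jet and mu = 6 give E_6.

6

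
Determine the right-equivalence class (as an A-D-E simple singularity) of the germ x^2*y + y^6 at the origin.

D7

The Hessian of f at 0 has rank 0. Corank 2; j^3 = x^2*y has shape L^2 M (L != M), so D-series; mu = 7 gives D_7.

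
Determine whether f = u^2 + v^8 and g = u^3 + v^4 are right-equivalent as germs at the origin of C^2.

The Hessian of f at 0 is [[2, 0], [0, 0]] with rank 1, so corank 1. A Groebner basis of the Jacobian ideal J(f) in C{u,v} is {v^7, u}; counting standard monomials gives mu = 7. Corank 1: A-series; mu = 7 gives A_7. The Hessian of g at 0 is [[0, 0], [0, 0]] with rank 0, so corank 2. A Groebner basis of the Jacobian ideal J(g) in C{u,v} is {v^3, u^2}; counting standard monomials gives mu = 6. Corank 2; j^3 = u^3 is a perfect cube, so E-series; the 4-jet and mu = 6 give E_6. f is A_7 but g is E_6, hence not right-equivalent.

No.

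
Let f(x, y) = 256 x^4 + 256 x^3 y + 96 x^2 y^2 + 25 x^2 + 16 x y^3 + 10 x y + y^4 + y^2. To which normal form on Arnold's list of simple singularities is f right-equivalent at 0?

A_3

The Hessian of f at 0 is [[50, 10], [10, 2]] with rank 1, so corank 1. A Groebner basis of the Jacobian ideal J(f) in C{x,y} is {y^3, x + y/5}; counting standard monomials gives mu = 3. Corank 1: A-series; mu = 3 gives A_3.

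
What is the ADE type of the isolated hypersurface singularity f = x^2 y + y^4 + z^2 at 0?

The Hessian of f at 0 has rank 1. Corank 2; j^3 = x^2*y has shape L^2 M (L != M), so D-series; mu = 5 gives D_5.

D_{5}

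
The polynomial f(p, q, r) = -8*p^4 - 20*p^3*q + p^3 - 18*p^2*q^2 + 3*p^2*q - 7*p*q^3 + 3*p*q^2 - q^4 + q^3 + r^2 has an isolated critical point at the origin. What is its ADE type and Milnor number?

Type E7, Milnor number mu = 7.

The Hessian of f at 0 is [[0, 0, 0], [0, 0, 0], [0, 0, 2]] with rank 1, so corank 2. A Groebner basis of the Jacobian ideal J(f) in C{p,q,r} is {3*p^2/4 + 3*p*q/2 + q^4 + q^3/4 + 3*q^2/4, p^3 - 9*p^2/4 - 9*p*q/2 + q^3/4 - 9*q^2/4, p^2*q + 7*p^2/4 + 7*p*q/2 - 5*q^3/12 + 7*q^2/4, -p^2 + p*q^2 - 2*p*q + 2*q^3/3 - q^2, r}; counting standard monomials gives mu = 7. Corank 2; j^3 = (p + q)^3 is a perfect cube, so E-series; the 4-jet and mu = 7 give E_7.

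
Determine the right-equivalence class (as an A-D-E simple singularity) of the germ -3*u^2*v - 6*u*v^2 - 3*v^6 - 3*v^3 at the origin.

The Hessian of f at 0 has rank 0. Corank 2; j^3 = -3*v*(u + v)^2 has shape L^2 M (L != M), so D-series; mu = 7 gives D_7.

D_7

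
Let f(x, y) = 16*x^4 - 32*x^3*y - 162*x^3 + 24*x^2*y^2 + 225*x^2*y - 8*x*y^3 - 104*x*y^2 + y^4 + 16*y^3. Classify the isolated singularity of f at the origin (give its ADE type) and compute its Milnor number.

Type D5, Milnor number mu = 5.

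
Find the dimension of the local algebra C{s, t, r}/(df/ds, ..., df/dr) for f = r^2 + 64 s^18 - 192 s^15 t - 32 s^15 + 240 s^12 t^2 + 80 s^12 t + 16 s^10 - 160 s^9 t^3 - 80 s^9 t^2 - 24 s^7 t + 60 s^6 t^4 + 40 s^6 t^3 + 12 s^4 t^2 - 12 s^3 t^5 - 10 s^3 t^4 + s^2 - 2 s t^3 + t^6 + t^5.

4

The Hessian of f at 0 is [[2, 0, 0], [0, 0, 0], [0, 0, 2]] with rank 2, so corank 1. A Groebner basis of the Jacobian ideal J(f) in C{s,t,r} is {-s + t^3, s^2, s*t, r}; counting standard monomials gives mu = 4. Corank 1: A-series; mu = 4 gives A_4.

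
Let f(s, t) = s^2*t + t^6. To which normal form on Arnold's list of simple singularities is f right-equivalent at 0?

D_7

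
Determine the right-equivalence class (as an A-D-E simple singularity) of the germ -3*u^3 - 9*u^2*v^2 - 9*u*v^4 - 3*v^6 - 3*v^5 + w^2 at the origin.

E_{8}

The Hessian of f at 0 has rank 1. Corank 2; j^3 = -3*u^3 is a perfect cube, so E-series; the 5-jet and mu = 8 give E_8.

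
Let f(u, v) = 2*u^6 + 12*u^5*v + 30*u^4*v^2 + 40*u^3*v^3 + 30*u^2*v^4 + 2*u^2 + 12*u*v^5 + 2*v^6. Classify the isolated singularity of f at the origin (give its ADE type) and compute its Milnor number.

The Hessian of f at 0 is [[4, 0], [0, 0]] with rank 1, so corank 1. A Groebner basis of the Jacobian ideal J(f) in C{u,v} is {v^5, u}; counting standard monomials gives mu = 5. Corank 1: A-series; mu = 5 gives A_5.

Type A5, Milnor number mu = 5.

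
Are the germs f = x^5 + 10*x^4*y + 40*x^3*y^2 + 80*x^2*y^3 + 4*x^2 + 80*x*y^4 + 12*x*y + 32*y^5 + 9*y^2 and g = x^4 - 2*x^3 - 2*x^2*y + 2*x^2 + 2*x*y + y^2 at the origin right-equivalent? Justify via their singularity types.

No.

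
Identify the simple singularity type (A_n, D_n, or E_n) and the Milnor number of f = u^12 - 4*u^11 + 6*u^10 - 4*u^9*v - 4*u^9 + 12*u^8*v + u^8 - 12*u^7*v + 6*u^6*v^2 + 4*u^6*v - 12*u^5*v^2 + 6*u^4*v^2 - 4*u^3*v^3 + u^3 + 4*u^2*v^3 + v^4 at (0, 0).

The Hessian of f at 0 has rank 0. Corank 2; j^3 = u^3 is a perfect cube, so E-series; the 4-jet and mu = 6 give E_6.

Type E_{6}, Milnor number mu = 6.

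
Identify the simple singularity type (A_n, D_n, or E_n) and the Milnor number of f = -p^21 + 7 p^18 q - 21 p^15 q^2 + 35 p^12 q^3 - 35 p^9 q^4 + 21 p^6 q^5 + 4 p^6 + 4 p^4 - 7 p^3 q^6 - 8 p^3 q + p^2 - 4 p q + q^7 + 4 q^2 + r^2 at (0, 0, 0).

The Hessian of f at 0 is [[2, -4, 0], [-4, 8, 0], [0, 0, 2]] with rank 2, so corank 1. A Groebner basis of the Jacobian ideal J(f) in C{p,q,r} is {p*q/16 + q^4 - q^2/8, p*q^2 + p/24 - 4*q^3/3 - q/12, p^2 - 4*p*q + 4*q^2, r}; counting standard monomials gives mu = 6. Corank 1: A-series; mu = 6 gives A_6.

Type A6, Milnor number mu = 6.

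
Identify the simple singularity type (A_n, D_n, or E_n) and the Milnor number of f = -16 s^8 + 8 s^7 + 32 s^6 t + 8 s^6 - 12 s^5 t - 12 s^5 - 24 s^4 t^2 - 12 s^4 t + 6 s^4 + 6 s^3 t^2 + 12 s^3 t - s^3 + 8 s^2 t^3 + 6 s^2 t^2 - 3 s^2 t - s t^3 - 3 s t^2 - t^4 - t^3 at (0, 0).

The Hessian of f at 0 is [[0, 0], [0, 0]] with rank 0, so corank 2. A Groebner basis of the Jacobian ideal J(f) in C{s,t} is {-3*s^2/26 - 3*s*t/13 + t^4 - t^3/26 - 3*t^2/26, s^3 - 21*s^2/26 - 21*s*t/13 + 19*t^3/26 - 21*t^2/26, s^2*t + s^2/2 + s*t - 5*t^3/6 + t^2/2, -3*s^2/13 + s*t^2 - 6*s*t/13 + 12*t^3/13 - 3*t^2/13}; counting standard monomials gives mu = 7. Corank 2; j^3 = -(s + t)^3 is a perfect cube, so E-series; the 4-jet and mu = 7 give E_7.

Type E_7, Milnor number mu = 7.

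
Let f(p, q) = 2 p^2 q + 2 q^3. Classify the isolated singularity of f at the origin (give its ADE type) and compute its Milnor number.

Type D_4, Milnor number mu = 4.

The Hessian of f at 0 has rank 0. Corank 2; j^3 = 2*q*(p^2 + q^2) splits into three distinct lines over C (the quadratic factor has nonzero discriminant), so D_4.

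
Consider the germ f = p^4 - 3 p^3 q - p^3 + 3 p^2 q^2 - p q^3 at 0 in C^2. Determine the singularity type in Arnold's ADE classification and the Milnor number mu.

The Hessian of f at 0 has rank 0. Corank 2; j^3 = -p^3 is a perfect cube, so E-series; the 4-jet and mu = 7 give E_7.

Type E_7, Milnor number mu = 7.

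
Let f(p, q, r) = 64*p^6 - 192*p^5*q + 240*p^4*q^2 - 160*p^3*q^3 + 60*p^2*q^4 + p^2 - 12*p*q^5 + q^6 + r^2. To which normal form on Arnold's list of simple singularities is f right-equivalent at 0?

A5

The Hessian of f at 0 has rank 2. Corank 1: A-series; mu = 5 gives A_5.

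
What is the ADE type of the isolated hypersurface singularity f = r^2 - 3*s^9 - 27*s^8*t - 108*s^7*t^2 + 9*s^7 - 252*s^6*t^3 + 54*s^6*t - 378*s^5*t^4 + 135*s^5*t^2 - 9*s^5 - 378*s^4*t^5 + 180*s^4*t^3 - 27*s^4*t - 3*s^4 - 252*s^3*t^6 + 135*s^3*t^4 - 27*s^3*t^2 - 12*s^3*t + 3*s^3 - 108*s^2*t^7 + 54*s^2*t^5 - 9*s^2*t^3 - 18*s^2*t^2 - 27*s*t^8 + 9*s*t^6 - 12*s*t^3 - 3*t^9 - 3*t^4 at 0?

E6

The Hessian of f at 0 is [[0, 0, 0], [0, 0, 0], [0, 0, 2]] with rank 1, so corank 2. A Groebner basis of the Jacobian ideal J(f) in C{s,t,r} is {t^4, s*t^2 + t^3/3, s^2, r}; counting standard monomials gives mu = 6. Corank 2; j^3 = 3*s^3 is a perfect cube, so E-series; the 4-jet and mu = 6 give E_6.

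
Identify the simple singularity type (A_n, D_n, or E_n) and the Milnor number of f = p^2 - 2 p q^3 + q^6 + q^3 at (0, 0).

Type A2, Milnor number mu = 2.

The Hessian of f at 0 has rank 1. Corank 1: A-series; mu = 2 gives A_2.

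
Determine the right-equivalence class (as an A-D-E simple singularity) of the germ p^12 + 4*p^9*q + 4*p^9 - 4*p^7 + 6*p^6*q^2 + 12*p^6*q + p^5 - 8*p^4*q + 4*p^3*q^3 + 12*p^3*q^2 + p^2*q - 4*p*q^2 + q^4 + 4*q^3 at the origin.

D_{5}

The Hessian of f at 0 has rank 0. Corank 2; j^3 = q*(p - 2*q)^2 has shape L^2 M (L != M), so D-series; mu = 5 gives D_5.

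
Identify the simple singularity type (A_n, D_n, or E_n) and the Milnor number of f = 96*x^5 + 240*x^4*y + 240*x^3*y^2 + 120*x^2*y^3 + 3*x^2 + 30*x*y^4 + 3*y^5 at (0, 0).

Type A_{4}, Milnor number mu = 4.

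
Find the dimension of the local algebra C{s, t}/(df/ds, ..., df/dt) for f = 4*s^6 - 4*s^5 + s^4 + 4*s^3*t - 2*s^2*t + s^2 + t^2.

1

The Hessian of f at 0 has rank 2. Corank 0: nondegenerate Morse point, so A_1.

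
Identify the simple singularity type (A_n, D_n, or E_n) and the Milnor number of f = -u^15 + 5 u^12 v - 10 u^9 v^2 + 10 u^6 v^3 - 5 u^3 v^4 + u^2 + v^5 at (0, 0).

The Hessian of f at 0 has rank 1. Corank 1: A-series; mu = 4 gives A_4.

Type A_{4}, Milnor number mu = 4.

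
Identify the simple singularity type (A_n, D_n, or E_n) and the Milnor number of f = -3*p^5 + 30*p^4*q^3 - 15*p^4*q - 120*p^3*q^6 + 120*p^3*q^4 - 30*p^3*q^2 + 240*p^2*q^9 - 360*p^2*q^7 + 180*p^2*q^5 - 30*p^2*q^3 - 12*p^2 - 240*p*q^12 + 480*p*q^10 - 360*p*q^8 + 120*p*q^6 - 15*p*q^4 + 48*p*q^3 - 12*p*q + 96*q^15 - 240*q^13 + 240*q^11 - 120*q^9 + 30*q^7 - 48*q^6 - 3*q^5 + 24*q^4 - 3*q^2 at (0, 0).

Type A_4, Milnor number mu = 4.

The Hessian of f at 0 has rank 1. Corank 1: A-series; mu = 4 gives A_4.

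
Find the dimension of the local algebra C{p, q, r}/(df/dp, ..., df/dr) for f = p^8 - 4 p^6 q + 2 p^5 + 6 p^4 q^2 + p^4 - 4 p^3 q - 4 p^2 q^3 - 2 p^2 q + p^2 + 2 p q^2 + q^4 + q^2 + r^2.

1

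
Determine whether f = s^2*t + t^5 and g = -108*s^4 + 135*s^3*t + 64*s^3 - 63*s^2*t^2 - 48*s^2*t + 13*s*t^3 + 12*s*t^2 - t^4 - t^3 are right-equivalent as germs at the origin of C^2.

The Hessian of f at 0 has rank 0. Corank 2; j^3 = s^2*t has shape L^2 M (L != M), so D-series; mu = 6 gives D_6. The Hessian of g at 0 has rank 0. Corank 2; j^3 = (4*s - t)^3 is a perfect cube, so E-series; the 4-jet and mu = 7 give E_7. f is D_6 but g is E_7, hence not right-equivalent.

No.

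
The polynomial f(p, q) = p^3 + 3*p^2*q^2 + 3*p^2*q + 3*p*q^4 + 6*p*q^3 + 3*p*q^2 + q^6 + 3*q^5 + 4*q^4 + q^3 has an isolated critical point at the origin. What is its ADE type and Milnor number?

Type E_6, Milnor number mu = 6.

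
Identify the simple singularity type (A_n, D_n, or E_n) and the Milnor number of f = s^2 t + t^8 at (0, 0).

The Hessian of f at 0 has rank 0. Corank 2; j^3 = s^2*t has shape L^2 M (L != M), so D-series; mu = 9 gives D_9.

Type D_9, Milnor number mu = 9.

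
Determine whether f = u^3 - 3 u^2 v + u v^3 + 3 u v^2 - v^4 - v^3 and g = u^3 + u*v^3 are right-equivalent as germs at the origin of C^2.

Yes.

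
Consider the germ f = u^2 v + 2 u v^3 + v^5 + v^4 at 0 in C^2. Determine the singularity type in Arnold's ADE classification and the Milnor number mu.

Type D_{5}, Milnor number mu = 5.

The Hessian of f at 0 has rank 0. Corank 2; j^3 = u^2*v has shape L^2 M (L != M), so D-series; mu = 5 gives D_5.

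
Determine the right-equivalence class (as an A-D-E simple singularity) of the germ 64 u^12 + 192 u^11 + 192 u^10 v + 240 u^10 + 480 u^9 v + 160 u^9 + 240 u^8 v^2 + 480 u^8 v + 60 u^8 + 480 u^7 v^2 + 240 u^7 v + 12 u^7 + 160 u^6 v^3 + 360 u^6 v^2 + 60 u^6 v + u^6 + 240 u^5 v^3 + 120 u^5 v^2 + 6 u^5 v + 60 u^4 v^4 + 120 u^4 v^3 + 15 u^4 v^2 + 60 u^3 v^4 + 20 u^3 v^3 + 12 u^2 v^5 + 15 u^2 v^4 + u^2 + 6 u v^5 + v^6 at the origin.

A5

The Hessian of f at 0 is [[2, 0], [0, 0]] with rank 1, so corank 1. A Groebner basis of the Jacobian ideal J(f) in C{u,v} is {v^5, u}; counting standard monomials gives mu = 5. Corank 1: A-series; mu = 5 gives A_5.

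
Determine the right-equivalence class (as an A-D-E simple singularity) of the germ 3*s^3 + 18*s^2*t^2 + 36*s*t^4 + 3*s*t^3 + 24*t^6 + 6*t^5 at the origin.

E7

The Hessian of f at 0 is [[0, 0], [0, 0]] with rank 0, so corank 2. A Groebner basis of the Jacobian ideal J(f) in C{s,t} is {-s^2/4 + t^4 - t^3/12, s^3, s^2*t + s^2/12 + t^3/36, s^2/2 + s*t^2 + t^3/6}; counting standard monomials gives mu = 7. Corank 2; j^3 = 3*s^3 is a perfect cube, so E-series; the 4-jet and mu = 7 give E_7.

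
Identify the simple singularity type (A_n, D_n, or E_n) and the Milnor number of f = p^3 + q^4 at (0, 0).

Type E_6, Milnor number mu = 6.

The Hessian of f at 0 has rank 0. Corank 2; j^3 = p^3 is a perfect cube, so E-series; the 4-jet and mu = 6 give E_6.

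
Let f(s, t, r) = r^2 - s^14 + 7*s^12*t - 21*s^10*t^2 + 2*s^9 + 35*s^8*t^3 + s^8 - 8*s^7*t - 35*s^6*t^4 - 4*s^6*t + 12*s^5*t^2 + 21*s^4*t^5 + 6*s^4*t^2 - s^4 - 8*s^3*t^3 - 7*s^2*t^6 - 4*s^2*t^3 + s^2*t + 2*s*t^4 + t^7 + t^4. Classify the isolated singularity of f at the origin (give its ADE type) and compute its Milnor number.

The Hessian of f at 0 is [[0, 0, 0], [0, 0, 0], [0, 0, 2]] with rank 1, so corank 2. A Groebner basis of the Jacobian ideal J(f) in C{s,t,r} is {s^3, s^2/4 + t^3, s*t, r}; counting standard monomials gives mu = 5. Corank 2; j^3 = s^2*t has shape L^2 M (L != M), so D-series; mu = 5 gives D_5.

Type D5, Milnor number mu = 5.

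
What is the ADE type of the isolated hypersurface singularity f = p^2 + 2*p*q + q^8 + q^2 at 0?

A_{7}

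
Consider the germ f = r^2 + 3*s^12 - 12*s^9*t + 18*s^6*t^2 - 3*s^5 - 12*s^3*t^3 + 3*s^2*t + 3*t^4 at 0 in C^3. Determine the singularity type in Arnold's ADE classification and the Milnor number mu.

Type D_5, Milnor number mu = 5.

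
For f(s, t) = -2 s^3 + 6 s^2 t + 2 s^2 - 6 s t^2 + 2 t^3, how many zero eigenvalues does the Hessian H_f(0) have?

1

Hessian at 0 has rank 1.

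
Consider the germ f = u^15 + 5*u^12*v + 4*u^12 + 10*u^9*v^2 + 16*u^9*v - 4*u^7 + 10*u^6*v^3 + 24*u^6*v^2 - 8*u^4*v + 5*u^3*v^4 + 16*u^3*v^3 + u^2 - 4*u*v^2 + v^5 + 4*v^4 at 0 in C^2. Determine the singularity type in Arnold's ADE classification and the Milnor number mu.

Type A_{4}, Milnor number mu = 4.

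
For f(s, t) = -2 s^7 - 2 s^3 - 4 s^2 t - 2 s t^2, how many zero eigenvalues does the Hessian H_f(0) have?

Hessian at 0 has rank 0.

2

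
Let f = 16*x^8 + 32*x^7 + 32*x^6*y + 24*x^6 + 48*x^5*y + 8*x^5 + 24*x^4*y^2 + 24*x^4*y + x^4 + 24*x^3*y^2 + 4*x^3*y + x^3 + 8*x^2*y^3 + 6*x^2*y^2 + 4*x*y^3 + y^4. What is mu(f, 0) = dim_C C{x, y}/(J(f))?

The Hessian of f at 0 has rank 0. Corank 2; j^3 = x^3 is a perfect cube, so E-series; the 4-jet and mu = 6 give E_6.

6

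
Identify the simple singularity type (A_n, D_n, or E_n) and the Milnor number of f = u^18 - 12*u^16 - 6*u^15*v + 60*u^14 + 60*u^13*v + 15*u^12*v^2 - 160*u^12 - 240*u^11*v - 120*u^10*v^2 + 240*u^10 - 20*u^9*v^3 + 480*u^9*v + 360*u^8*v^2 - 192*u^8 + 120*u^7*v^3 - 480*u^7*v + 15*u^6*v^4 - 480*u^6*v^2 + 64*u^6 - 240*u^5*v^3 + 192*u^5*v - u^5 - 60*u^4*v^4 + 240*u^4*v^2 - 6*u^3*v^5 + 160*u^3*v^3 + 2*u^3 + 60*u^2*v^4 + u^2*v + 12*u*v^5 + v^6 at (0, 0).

The Hessian of f at 0 has rank 0. Corank 2; j^3 = u^2*(2*u + v) has shape L^2 M (L != M), so D-series; mu = 7 gives D_7.

Type D_{7}, Milnor number mu = 7.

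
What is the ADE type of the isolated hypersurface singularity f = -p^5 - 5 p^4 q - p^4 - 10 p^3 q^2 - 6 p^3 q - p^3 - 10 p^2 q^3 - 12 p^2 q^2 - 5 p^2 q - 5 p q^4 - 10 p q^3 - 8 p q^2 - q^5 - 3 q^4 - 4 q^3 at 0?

D5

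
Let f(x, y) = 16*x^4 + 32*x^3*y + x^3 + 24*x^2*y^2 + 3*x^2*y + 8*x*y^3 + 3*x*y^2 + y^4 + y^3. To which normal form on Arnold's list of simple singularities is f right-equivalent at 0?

E_{6}

The Hessian of f at 0 has rank 0. Corank 2; j^3 = (x + y)^3 is a perfect cube, so E-series; the 4-jet and mu = 6 give E_6.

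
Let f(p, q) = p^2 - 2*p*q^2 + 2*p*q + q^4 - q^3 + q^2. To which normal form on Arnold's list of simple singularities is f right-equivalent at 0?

A2

The Hessian of f at 0 is [[2, 2], [2, 2]] with rank 1, so corank 1. A Groebner basis of the Jacobian ideal J(f) in C{p,q} is {q^2, p + q}; counting standard monomials gives mu = 2. Corank 1: A-series; mu = 2 gives A_2.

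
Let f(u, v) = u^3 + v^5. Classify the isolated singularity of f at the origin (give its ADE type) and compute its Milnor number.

Type E8, Milnor number mu = 8.

The Hessian of f at 0 is [[0, 0], [0, 0]] with rank 0, so corank 2. A Groebner basis of the Jacobian ideal J(f) in C{u,v} is {v^4, u^2}; counting standard monomials gives mu = 8. Corank 2; j^3 = u^3 is a perfect cube, so E-series; the 5-jet and mu = 8 give E_8.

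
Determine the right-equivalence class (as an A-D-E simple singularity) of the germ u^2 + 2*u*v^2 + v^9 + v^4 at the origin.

The Hessian of f at 0 is [[2, 0], [0, 0]] with rank 1, so corank 1. A Groebner basis of the Jacobian ideal J(f) in C{u,v} is {u^4, u + v^2}; counting standard monomials gives mu = 8. Corank 1: A-series; mu = 8 gives A_8.

A_8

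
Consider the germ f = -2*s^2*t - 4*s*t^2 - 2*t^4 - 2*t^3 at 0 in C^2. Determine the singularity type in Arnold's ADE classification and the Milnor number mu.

The Hessian of f at 0 is [[0, 0], [0, 0]] with rank 0, so corank 2. A Groebner basis of the Jacobian ideal J(f) in C{s,t} is {s^3 - s^2/4 + t^2/4, s^2/4 + t^3 - t^2/4, s*t + t^2}; counting standard monomials gives mu = 5. Corank 2; j^3 = -2*t*(s + t)^2 has shape L^2 M (L != M), so D-series; mu = 5 gives D_5.

Type D_5, Milnor number mu = 5.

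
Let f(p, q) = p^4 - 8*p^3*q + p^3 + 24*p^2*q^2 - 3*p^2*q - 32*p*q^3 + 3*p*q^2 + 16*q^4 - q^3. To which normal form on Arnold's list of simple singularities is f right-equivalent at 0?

The Hessian of f at 0 has rank 0. Corank 2; j^3 = (p - q)^3 is a perfect cube, so E-series; the 4-jet and mu = 6 give E_6.

E_{6}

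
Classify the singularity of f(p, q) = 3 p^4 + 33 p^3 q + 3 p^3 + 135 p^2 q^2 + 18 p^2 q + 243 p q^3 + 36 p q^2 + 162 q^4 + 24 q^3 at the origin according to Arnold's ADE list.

E_{7}

The Hessian of f at 0 has rank 0. Corank 2; j^3 = 3*(p + 2*q)^3 is a perfect cube, so E-series; the 4-jet and mu = 7 give E_7.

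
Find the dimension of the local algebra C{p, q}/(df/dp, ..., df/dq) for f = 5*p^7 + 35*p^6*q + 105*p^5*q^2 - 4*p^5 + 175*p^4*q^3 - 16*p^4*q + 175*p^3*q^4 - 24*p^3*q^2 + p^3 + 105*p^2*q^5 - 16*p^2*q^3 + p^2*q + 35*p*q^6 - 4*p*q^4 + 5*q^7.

8

The Hessian of f at 0 is [[0, 0], [0, 0]] with rank 0, so corank 2. A Groebner basis of the Jacobian ideal J(f) in C{p,q} is {2*p^2/3 + p*q^3, -19*p^2/6 - p*q/2 + q^4, p^3, p^2*q}; counting standard monomials gives mu = 8. Corank 2; j^3 = p^2*(p + q) has shape L^2 M (L != M), so D-series; mu = 8 gives D_8.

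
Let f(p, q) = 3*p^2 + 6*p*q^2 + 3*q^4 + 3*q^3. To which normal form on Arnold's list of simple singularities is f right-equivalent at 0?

A_2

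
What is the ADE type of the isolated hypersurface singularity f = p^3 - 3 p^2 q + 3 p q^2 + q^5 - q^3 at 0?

The Hessian of f at 0 has rank 0. Corank 2; j^3 = (p - q)^3 is a perfect cube, so E-series; the 5-jet and mu = 8 give E_8.

E_8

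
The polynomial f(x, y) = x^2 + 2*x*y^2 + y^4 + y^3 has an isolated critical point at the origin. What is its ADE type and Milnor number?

The Hessian of f at 0 is [[2, 0], [0, 0]] with rank 1, so corank 1. A Groebner basis of the Jacobian ideal J(f) in C{x,y} is {y^2, x}; counting standard monomials gives mu = 2. Corank 1: A-series; mu = 2 gives A_2.

Type A_{2}, Milnor number mu = 2.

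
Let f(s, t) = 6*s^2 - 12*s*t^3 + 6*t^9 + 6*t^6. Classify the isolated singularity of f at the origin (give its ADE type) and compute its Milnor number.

Type A_8, Milnor number mu = 8.

The Hessian of f at 0 is [[12, 0], [0, 0]] with rank 1, so corank 1. A Groebner basis of the Jacobian ideal J(f) in C{s,t} is {s^2*t^2, s^3, -s + t^3}; counting standard monomials gives mu = 8. Corank 1: A-series; mu = 8 gives A_8.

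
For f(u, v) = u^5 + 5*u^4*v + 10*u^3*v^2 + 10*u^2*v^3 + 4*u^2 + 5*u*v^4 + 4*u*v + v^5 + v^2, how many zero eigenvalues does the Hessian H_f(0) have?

The Hessian at 0 is [[8, 4], [4, 2]] of rank 1; hence corank 1.

1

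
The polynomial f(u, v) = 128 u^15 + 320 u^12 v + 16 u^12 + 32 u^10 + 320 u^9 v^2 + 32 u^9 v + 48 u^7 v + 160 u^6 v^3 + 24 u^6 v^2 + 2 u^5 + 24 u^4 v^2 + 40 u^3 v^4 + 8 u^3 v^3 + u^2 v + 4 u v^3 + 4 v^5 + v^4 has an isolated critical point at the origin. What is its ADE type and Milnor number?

The Hessian of f at 0 has rank 0. Corank 2; j^3 = u^2*v has shape L^2 M (L != M), so D-series; mu = 5 gives D_5.

Type D5, Milnor number mu = 5.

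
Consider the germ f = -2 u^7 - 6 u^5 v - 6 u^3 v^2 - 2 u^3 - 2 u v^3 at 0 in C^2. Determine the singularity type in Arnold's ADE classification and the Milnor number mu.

Type E_7, Milnor number mu = 7.

The Hessian of f at 0 has rank 0. Corank 2; j^3 = -2*u^3 is a perfect cube, so E-series; the 4-jet and mu = 7 give E_7.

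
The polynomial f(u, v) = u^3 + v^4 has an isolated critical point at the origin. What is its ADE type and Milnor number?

Type E_6, Milnor number mu = 6.

The Hessian of f at 0 is [[0, 0], [0, 0]] with rank 0, so corank 2. A Groebner basis of the Jacobian ideal J(f) in C{u,v} is {v^3, u^2}; counting standard monomials gives mu = 6. Corank 2; j^3 = u^3 is a perfect cube, so E-series; the 4-jet and mu = 6 give E_6.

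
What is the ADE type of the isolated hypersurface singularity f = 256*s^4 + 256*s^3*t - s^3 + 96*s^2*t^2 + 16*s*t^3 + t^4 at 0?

The Hessian of f at 0 is [[0, 0], [0, 0]] with rank 0, so corank 2. A Groebner basis of the Jacobian ideal J(f) in C{s,t} is {t^4, s*t^2 + t^3/12, s^2}; counting standard monomials gives mu = 6. Corank 2; j^3 = -s^3 is a perfect cube, so E-series; the 4-jet and mu = 6 give E_6.

E_6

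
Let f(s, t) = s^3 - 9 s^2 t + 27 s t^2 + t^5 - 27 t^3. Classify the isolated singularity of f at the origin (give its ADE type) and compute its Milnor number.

Type E_{8}, Milnor number mu = 8.

The Hessian of f at 0 is [[0, 0], [0, 0]] with rank 0, so corank 2. A Groebner basis of the Jacobian ideal J(f) in C{s,t} is {t^4, s^2 - 6*s*t + 9*t^2}; counting standard monomials gives mu = 8. Corank 2; j^3 = (s - 3*t)^3 is a perfect cube, so E-series; the 5-jet and mu = 8 give E_8.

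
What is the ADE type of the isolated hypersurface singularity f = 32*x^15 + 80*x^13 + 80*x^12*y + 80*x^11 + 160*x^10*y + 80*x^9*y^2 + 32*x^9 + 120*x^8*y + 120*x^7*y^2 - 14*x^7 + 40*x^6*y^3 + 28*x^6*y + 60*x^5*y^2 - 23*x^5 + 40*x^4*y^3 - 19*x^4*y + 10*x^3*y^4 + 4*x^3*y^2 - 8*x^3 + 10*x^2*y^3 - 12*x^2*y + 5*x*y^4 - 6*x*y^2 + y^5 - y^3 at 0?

The Hessian of f at 0 has rank 0. Corank 2; j^3 = -(2*x + y)^3 is a perfect cube, so E-series; the 5-jet and mu = 8 give E_8.

E_8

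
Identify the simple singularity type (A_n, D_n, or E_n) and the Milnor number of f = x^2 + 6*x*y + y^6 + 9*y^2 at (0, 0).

Type A_{5}, Milnor number mu = 5.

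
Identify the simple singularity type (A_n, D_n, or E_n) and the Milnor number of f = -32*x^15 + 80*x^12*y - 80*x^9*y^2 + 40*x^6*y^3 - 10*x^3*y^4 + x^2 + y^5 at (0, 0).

The Hessian of f at 0 has rank 1. Corank 1: A-series; mu = 4 gives A_4.

Type A_4, Milnor number mu = 4.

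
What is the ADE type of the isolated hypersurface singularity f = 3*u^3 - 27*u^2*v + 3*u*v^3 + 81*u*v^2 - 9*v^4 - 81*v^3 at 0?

E_{7}

The Hessian of f at 0 has rank 0. Corank 2; j^3 = 3*(u - 3*v)^3 is a perfect cube, so E-series; the 4-jet and mu = 7 give E_7.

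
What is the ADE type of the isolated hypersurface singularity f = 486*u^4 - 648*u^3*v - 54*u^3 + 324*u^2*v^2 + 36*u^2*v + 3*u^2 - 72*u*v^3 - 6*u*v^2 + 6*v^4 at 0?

A3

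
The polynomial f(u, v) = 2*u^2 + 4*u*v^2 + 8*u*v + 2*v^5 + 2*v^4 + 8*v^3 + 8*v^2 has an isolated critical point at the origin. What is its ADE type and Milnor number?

Type A4, Milnor number mu = 4.

The Hessian of f at 0 is [[4, 8], [8, 16]] with rank 1, so corank 1. A Groebner basis of the Jacobian ideal J(f) in C{u,v} is {u^2 + 4*u*v - 4*u - 8*v, u + v^2 + 2*v}; counting standard monomials gives mu = 4. Corank 1: A-series; mu = 4 gives A_4.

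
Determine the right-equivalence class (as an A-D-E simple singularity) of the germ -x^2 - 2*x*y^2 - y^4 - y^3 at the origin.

A_2

The Hessian of f at 0 has rank 1. Corank 1: A-series; mu = 2 gives A_2.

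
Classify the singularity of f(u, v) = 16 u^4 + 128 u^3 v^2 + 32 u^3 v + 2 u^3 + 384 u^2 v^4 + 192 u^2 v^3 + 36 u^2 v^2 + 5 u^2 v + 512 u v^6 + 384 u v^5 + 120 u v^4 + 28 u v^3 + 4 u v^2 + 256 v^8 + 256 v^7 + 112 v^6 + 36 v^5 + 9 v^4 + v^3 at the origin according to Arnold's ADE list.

D5

The Hessian of f at 0 is [[0, 0], [0, 0]] with rank 0, so corank 2. A Groebner basis of the Jacobian ideal J(f) in C{u,v} is {u*v^2 + u*v/6 + v^2/6, -u*v/6 + v^3 - v^2/6, u^2 + 4*u*v/3 + v^2/3}; counting standard monomials gives mu = 5. Corank 2; j^3 = (u + v)^2*(2*u + v) has shape L^2 M (L != M), so D-series; mu = 5 gives D_5.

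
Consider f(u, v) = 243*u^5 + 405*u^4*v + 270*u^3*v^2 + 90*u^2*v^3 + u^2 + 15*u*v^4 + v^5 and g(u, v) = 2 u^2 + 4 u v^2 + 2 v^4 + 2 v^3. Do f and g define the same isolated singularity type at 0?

No.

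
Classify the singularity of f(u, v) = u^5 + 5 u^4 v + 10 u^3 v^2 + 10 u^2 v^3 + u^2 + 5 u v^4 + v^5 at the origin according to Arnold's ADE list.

A_4

The Hessian of f at 0 has rank 1. Corank 1: A-series; mu = 4 gives A_4.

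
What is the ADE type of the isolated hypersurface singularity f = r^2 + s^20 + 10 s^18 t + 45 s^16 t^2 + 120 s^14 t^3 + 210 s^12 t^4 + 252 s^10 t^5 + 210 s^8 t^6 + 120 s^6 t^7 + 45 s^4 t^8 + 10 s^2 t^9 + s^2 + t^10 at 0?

A9

The Hessian of f at 0 has rank 2. Corank 1: A-series; mu = 9 gives A_9.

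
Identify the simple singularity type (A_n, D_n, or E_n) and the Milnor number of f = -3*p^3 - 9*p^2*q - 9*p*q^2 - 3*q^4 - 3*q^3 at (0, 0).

The Hessian of f at 0 has rank 0. Corank 2; j^3 = -3*(p + q)^3 is a perfect cube, so E-series; the 4-jet and mu = 6 give E_6.

Type E6, Milnor number mu = 6.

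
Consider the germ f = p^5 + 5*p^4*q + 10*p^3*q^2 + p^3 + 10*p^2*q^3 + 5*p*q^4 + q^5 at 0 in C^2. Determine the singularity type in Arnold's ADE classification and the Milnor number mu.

Type E_8, Milnor number mu = 8.

The Hessian of f at 0 has rank 0. Corank 2; j^3 = p^3 is a perfect cube, so E-series; the 5-jet and mu = 8 give E_8.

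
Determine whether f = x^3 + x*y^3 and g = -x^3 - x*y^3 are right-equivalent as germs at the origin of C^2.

Yes.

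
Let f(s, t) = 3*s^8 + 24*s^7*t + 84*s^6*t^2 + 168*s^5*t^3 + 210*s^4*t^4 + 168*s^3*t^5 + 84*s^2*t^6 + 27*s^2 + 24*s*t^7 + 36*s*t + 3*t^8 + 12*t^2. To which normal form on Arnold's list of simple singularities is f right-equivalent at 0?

The Hessian of f at 0 has rank 1. Corank 1: A-series; mu = 7 gives A_7.

A_7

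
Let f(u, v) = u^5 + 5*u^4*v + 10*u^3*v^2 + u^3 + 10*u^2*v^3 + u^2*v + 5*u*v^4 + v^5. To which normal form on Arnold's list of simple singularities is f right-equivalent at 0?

D_6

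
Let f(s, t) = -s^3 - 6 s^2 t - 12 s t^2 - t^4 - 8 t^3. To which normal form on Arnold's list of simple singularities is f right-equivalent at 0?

E_{6}

The Hessian of f at 0 has rank 0. Corank 2; j^3 = -(s + 2*t)^3 is a perfect cube, so E-series; the 4-jet and mu = 6 give E_6.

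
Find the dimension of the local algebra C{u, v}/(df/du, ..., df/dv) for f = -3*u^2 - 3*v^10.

The Hessian of f at 0 is [[-6, 0], [0, 0]] with rank 1, so corank 1. A Groebner basis of the Jacobian ideal J(f) in C{u,v} is {v^9, u}; counting standard monomials gives mu = 9. Corank 1: A-series; mu = 9 gives A_9.

9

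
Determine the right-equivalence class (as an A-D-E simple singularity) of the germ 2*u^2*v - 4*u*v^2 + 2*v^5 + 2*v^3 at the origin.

D6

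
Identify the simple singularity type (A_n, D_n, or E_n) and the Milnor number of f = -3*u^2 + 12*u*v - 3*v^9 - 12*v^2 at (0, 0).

Type A_{8}, Milnor number mu = 8.

The Hessian of f at 0 has rank 1. Corank 1: A-series; mu = 8 gives A_8.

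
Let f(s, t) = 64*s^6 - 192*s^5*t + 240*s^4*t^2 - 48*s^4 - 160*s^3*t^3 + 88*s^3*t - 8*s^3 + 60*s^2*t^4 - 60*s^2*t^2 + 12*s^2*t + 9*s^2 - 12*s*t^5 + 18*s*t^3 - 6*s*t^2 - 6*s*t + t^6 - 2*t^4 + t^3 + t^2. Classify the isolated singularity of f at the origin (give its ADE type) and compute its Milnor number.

The Hessian of f at 0 is [[18, -6], [-6, 2]] with rank 1, so corank 1. A Groebner basis of the Jacobian ideal J(f) in C{s,t} is {t^2, s - t/3}; counting standard monomials gives mu = 2. Corank 1: A-series; mu = 2 gives A_2.

Type A_2, Milnor number mu = 2.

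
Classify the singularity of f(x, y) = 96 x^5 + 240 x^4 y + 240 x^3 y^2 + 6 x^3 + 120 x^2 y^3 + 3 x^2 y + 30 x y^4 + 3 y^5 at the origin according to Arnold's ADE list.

The Hessian of f at 0 is [[0, 0], [0, 0]] with rank 0, so corank 2. A Groebner basis of the Jacobian ideal J(f) in C{x,y} is {-x*y/10 + y^4, x*y^2, x^2 + x*y/2}; counting standard monomials gives mu = 6. Corank 2; j^3 = 3*x^2*(2*x + y) has shape L^2 M (L != M), so D-series; mu = 6 gives D_6.

D_6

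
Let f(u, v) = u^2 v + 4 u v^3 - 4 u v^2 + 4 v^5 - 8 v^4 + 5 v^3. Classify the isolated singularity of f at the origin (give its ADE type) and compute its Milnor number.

Type D4, Milnor number mu = 4.

The Hessian of f at 0 has rank 0. Corank 2; j^3 = v*(u^2 - 4*u*v + 5*v^2) splits into three distinct lines over C (the quadratic factor has nonzero discriminant), so D_4.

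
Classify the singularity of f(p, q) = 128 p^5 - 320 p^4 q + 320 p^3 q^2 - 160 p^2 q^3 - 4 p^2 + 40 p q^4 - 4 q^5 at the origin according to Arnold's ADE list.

A4

The Hessian of f at 0 is [[-8, 0], [0, 0]] with rank 1, so corank 1. A Groebner basis of the Jacobian ideal J(f) in C{p,q} is {q^4, p}; counting standard monomials gives mu = 4. Corank 1: A-series; mu = 4 gives A_4.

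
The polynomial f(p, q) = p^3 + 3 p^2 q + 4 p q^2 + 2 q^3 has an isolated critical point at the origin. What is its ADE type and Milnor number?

The Hessian of f at 0 is [[0, 0], [0, 0]] with rank 0, so corank 2. A Groebner basis of the Jacobian ideal J(f) in C{p,q} is {q^3, p^2 - 2*q^2/3, p*q + q^2}; counting standard monomials gives mu = 4. Corank 2; j^3 = (p + q)*(p^2 + 2*p*q + 2*q^2) splits into three distinct lines over C (the quadratic factor has nonzero discriminant), so D_4.

Type D4, Milnor number mu = 4.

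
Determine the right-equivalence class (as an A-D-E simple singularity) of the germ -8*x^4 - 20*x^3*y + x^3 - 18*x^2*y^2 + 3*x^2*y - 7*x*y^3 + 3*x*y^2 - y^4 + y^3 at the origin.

E_{7}

The Hessian of f at 0 has rank 0. Corank 2; j^3 = (x + y)^3 is a perfect cube, so E-series; the 4-jet and mu = 7 give E_7.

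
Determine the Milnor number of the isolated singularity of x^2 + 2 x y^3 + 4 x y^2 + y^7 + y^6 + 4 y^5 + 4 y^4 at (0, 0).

6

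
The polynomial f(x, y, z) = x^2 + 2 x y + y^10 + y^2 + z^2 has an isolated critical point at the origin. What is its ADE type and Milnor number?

The Hessian of f at 0 is [[2, 2, 0], [2, 2, 0], [0, 0, 2]] with rank 2, so corank 1. A Groebner basis of the Jacobian ideal J(f) in C{x,y,z} is {y^9, x + y, z}; counting standard monomials gives mu = 9. Corank 1: A-series; mu = 9 gives A_9.

Type A9, Milnor number mu = 9.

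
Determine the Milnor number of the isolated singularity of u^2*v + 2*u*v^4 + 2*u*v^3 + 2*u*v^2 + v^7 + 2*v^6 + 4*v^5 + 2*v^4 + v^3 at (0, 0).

6

The Hessian of f at 0 is [[0, 0], [0, 0]] with rank 0, so corank 2. A Groebner basis of the Jacobian ideal J(f) in C{u,v} is {u^3 - u^2/2 - 2*u*v - 3*v^2/2, u^2*v + u^2/4 + 3*u*v/2 + 5*v^2/4, u*v^2 - u*v - v^2, -u^2/4 + u*v/2 + v^3 + 3*v^2/4}; counting standard monomials gives mu = 6. Corank 2; j^3 = v*(u + v)^2 has shape L^2 M (L != M), so D-series; mu = 6 gives D_6.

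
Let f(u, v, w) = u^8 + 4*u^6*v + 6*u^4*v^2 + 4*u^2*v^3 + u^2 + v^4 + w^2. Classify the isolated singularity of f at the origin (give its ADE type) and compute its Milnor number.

Type A_3, Milnor number mu = 3.

The Hessian of f at 0 has rank 2. Corank 1: A-series; mu = 3 gives A_3.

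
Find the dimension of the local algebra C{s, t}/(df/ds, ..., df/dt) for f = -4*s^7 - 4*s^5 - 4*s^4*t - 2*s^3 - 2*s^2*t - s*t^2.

4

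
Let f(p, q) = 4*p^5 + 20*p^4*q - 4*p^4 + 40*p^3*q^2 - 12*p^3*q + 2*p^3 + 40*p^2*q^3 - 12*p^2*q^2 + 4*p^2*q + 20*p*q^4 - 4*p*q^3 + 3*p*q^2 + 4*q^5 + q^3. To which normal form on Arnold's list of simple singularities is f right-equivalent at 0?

The Hessian of f at 0 has rank 0. Corank 2; j^3 = (p + q)*(2*p^2 + 2*p*q + q^2) splits into three distinct lines over C (the quadratic factor has nonzero discriminant), so D_4.

D_{4}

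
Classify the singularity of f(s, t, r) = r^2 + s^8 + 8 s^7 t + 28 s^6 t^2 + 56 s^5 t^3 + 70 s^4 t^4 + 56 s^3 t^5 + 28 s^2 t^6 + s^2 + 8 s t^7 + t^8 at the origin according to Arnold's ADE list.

The Hessian of f at 0 is [[2, 0, 0], [0, 0, 0], [0, 0, 2]] with rank 2, so corank 1. A Groebner basis of the Jacobian ideal J(f) in C{s,t,r} is {t^7, s, r}; counting standard monomials gives mu = 7. Corank 1: A-series; mu = 7 gives A_7.

A_7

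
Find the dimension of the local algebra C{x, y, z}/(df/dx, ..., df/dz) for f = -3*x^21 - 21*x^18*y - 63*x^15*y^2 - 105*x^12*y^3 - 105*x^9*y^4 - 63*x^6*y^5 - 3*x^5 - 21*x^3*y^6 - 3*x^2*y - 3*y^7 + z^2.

The Hessian of f at 0 has rank 1. Corank 2; j^3 = -3*x^2*y has shape L^2 M (L != M), so D-series; mu = 8 gives D_8.

8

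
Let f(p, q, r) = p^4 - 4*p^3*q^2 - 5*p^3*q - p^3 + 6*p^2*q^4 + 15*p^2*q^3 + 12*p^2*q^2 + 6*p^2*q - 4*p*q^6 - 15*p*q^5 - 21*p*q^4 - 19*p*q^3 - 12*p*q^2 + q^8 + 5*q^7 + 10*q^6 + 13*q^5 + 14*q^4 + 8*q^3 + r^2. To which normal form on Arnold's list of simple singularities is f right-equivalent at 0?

E_{7}

The Hessian of f at 0 is [[0, 0, 0], [0, 0, 0], [0, 0, 2]] with rank 1, so corank 2. A Groebner basis of the Jacobian ideal J(f) in C{p,q,r} is {3*p^2/2 - 6*p*q + q^4 - q^3/2 + 6*q^2, p^3 + 9*p^2 - 36*p*q - 11*q^3 + 36*q^2, p^2*q + 5*p^2/2 - 10*p*q - 29*q^3/6 + 10*q^2, p^2/2 + p*q^2 - 2*p*q - 13*q^3/6 + 2*q^2, r}; counting standard monomials gives mu = 7. Corank 2; j^3 = -(p - 2*q)^3 is a perfect cube, so E-series; the 4-jet and mu = 7 give E_7.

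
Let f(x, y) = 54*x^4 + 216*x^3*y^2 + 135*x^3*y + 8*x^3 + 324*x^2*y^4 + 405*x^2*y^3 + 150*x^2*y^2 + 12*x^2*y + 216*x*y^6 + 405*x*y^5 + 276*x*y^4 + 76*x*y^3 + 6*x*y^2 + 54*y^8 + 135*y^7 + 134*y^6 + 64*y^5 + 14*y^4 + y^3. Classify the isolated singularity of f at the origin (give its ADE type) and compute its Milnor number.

The Hessian of f at 0 is [[0, 0], [0, 0]] with rank 0, so corank 2. A Groebner basis of the Jacobian ideal J(f) in C{x,y} is {-256*x^2/189 - 256*x*y/189 + y^4 - 8*y^3/567 - 64*y^2/189, x^3 + 164*x^2/189 + 164*x*y/189 + 76*y^3/567 + 41*y^2/189, x^2*y - 664*x^2/567 - 664*x*y/567 - 446*y^3/1701 - 166*y^2/567, 32*x^2/27 + x*y^2 + 32*x*y/27 + 83*y^3/162 + 8*y^2/27}; counting standard monomials gives mu = 7. Corank 2; j^3 = (2*x + y)^3 is a perfect cube, so E-series; the 4-jet and mu = 7 give E_7.

Type E7, Milnor number mu = 7.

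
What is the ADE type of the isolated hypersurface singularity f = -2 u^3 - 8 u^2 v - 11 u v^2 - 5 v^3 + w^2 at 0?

The Hessian of f at 0 is [[0, 0, 0], [0, 0, 0], [0, 0, 2]] with rank 1, so corank 2. A Groebner basis of the Jacobian ideal J(f) in C{u,v,w} is {v^3, u^2 + v^2/2, u*v + v^2/2, w}; counting standard monomials gives mu = 4. Corank 2; j^3 = -(u + v)*(2*u^2 + 6*u*v + 5*v^2) splits into three distinct lines over C (the quadratic factor has nonzero discriminant), so D_4.

D_4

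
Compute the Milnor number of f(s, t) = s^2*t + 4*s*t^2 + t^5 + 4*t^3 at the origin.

The Hessian of f at 0 is [[0, 0], [0, 0]] with rank 0, so corank 2. A Groebner basis of the Jacobian ideal J(f) in C{s,t} is {s^2/5 + t^4 - 4*t^2/5, s^3 + 8*t^3, s*t + 2*t^2}; counting standard monomials gives mu = 6. Corank 2; j^3 = t*(s + 2*t)^2 has shape L^2 M (L != M), so D-series; mu = 6 gives D_6.

6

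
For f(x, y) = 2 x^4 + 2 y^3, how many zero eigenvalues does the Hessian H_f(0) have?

2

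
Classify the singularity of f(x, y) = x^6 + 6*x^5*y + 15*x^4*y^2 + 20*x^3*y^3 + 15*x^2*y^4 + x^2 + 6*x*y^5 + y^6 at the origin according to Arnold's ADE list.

The Hessian of f at 0 has rank 1. Corank 1: A-series; mu = 5 gives A_5.

A_{5}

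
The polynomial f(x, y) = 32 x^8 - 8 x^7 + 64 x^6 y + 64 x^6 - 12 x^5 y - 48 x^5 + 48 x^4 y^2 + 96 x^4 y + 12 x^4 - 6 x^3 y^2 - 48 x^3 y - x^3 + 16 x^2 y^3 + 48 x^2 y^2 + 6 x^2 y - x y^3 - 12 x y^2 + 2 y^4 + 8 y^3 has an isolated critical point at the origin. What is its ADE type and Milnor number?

Type E_7, Milnor number mu = 7.

The Hessian of f at 0 has rank 0. Corank 2; j^3 = -(x - 2*y)^3 is a perfect cube, so E-series; the 4-jet and mu = 7 give E_7.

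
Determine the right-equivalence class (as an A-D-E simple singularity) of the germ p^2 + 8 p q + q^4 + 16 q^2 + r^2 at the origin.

A3

The Hessian of f at 0 has rank 2. Corank 1: A-series; mu = 3 gives A_3.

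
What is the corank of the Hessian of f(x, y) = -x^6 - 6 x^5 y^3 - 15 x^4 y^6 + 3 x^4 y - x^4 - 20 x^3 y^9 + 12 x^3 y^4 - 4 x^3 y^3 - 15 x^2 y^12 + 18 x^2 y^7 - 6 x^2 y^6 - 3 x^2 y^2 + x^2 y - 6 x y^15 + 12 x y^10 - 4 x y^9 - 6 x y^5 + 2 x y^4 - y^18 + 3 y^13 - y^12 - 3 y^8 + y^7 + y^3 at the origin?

The Hessian at 0 is [[0, 0], [0, 0]] of rank 0; hence corank 2.

2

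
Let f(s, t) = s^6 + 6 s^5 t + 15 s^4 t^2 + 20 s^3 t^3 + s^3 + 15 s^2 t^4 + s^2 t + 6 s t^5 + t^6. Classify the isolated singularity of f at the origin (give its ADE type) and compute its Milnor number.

The Hessian of f at 0 is [[0, 0], [0, 0]] with rank 0, so corank 2. A Groebner basis of the Jacobian ideal J(f) in C{s,t} is {-s*t/6 + t^5, s*t^2, s^2 + s*t}; counting standard monomials gives mu = 7. Corank 2; j^3 = s^2*(s + t) has shape L^2 M (L != M), so D-series; mu = 7 gives D_7.

Type D_{7}, Milnor number mu = 7.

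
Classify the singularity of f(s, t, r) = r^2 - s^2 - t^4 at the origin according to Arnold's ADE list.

A_{3}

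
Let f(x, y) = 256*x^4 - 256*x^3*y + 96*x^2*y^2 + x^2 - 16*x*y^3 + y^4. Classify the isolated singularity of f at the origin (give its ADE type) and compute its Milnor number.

Type A_3, Milnor number mu = 3.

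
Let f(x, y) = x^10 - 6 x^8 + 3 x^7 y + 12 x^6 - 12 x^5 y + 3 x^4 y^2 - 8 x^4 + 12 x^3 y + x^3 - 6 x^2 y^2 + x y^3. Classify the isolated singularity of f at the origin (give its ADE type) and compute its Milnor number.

Type E_{7}, Milnor number mu = 7.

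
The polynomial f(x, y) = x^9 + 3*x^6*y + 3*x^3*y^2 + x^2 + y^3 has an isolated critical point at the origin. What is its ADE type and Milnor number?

Type A2, Milnor number mu = 2.

The Hessian of f at 0 has rank 1. Corank 1: A-series; mu = 2 gives A_2.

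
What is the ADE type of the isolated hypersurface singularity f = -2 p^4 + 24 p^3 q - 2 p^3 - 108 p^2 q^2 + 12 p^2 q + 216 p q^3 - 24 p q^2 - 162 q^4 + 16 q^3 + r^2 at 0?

The Hessian of f at 0 is [[0, 0, 0], [0, 0, 0], [0, 0, 2]] with rank 1, so corank 2. A Groebner basis of the Jacobian ideal J(f) in C{p,q,r} is {q^4, p*q^2 - 7*q^3/3, p^2 - 4*p*q + 4*q^2, r}; counting standard monomials gives mu = 6. Corank 2; j^3 = -2*(p - 2*q)^3 is a perfect cube, so E-series; the 4-jet and mu = 6 give E_6.

E_{6}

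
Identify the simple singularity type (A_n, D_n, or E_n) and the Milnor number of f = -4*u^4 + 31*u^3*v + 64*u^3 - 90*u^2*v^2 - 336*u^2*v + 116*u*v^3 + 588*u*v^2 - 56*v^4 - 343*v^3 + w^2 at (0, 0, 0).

Type E_{7}, Milnor number mu = 7.

The Hessian of f at 0 is [[0, 0, 0], [0, 0, 0], [0, 0, 2]] with rank 1, so corank 2. A Groebner basis of the Jacobian ideal J(f) in C{u,v,w} is {196608*u^2 - 688128*u*v + v^4 + 64*v^3 + 602112*v^2, u^3 - 5040*u^2 + 17640*u*v - 7*v^3 - 15435*v^2, u^2*v - 1856*u^2 + 6496*u*v - 11*v^3/3 - 5684*v^2, -512*u^2 + u*v^2 + 1792*u*v - 23*v^3/12 - 1568*v^2, w}; counting standard monomials gives mu = 7. Corank 2; j^3 = (4*u - 7*v)^3 is a perfect cube, so E-series; the 4-jet and mu = 7 give E_7.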